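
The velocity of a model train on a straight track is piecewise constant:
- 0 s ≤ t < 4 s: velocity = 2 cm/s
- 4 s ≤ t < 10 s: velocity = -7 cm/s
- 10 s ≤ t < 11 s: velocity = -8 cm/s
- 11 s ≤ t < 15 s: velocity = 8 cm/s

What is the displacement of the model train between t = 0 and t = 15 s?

-10 cm

Displacement is the signed area under the v-t curve.
0–4 s: 2 × 4 = 8 cm
4–10 s: -7 × 6 = -42 cm
10–11 s: -8 × 1 = -8 cm
11–15 s: 8 × 4 = 32 cm
Net displacement = -10 cm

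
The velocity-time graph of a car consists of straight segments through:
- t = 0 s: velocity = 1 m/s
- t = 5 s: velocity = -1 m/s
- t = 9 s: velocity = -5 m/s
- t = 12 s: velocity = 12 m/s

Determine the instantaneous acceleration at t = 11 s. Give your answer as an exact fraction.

17/3 m/s²

Acceleration is the slope of the v-t graph on 9–12 s: (12 − -5)/(12 − 9) = 17/3 m/s².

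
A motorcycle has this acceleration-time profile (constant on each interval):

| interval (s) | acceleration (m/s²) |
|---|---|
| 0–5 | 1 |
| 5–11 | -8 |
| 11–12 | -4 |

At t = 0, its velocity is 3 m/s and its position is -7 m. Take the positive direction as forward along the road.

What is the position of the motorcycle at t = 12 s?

-117.5 m

On each constant-a segment, Δv = aΔt and Δx = v₀Δt + ½aΔt²; chain segment to segment.
0–5 s: v starts 3 m/s; Δx = 3·5 + ½·1·5² = 27.5 m; v ends 8 m/s.
5–11 s: v starts 8 m/s; Δx = 8·6 + ½·-8·6² = -96 m; v ends -40 m/s.
11–12 s: v starts -40 m/s; Δx = -40·1 + ½·-4·1² = -42 m; v ends -44 m/s.
x(12) = -7 + Σ Δx = -117.5 m.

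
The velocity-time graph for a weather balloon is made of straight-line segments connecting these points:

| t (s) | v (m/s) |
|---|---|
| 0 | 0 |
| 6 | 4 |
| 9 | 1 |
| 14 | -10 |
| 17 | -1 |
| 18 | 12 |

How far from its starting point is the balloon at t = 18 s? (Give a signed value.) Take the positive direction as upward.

Displacement is the signed area under the v-t curve.
0–6 s: ½(0 + 4)(6) = 12 m
6–9 s: ½(4 + 1)(3) = 7.5 m
9–14 s: ½(1 + -10)(5) = -22.5 m
14–17 s: ½(-10 + -1)(3) = -16.5 m
17–18 s: ½(-1 + 12)(1) = 5.5 m
Net displacement = -14 m

-14 m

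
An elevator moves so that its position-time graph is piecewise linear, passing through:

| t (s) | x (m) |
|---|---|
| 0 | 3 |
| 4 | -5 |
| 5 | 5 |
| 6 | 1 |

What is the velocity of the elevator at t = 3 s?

Velocity is the slope of the x-t graph on 0–4 s: (-5 − 3)/(4 − 0) = -2 m/s.

-2 m/s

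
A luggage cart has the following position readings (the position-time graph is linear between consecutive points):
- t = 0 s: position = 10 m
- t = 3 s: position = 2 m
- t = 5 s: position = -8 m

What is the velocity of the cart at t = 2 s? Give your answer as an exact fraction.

Velocity is the slope of the x-t graph on 0–3 s: (2 − 10)/(3 − 0) = -8/3 m/s.

-8/3 m/s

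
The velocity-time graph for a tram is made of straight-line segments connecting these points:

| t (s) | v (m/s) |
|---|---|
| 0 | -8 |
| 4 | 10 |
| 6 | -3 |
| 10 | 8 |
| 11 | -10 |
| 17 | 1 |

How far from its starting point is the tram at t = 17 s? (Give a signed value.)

Displacement is the signed area under the v-t curve.
0–4 s: ½(-8 + 10)(4) = 4 m
4–6 s: ½(10 + -3)(2) = 7 m
6–10 s: ½(-3 + 8)(4) = 10 m
10–11 s: ½(8 + -10)(1) = -1 m
11–17 s: ½(-10 + 1)(6) = -27 m
Net displacement = -7 m

-7 m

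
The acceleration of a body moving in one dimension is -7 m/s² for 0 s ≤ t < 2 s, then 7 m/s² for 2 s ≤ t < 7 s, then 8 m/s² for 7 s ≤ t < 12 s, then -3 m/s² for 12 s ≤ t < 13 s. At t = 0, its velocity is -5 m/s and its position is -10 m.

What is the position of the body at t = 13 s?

193 m

On each constant-a segment, Δv = aΔt and Δx = v₀Δt + ½aΔt²; chain segment to segment.
0–2 s: v starts -5 m/s; Δx = -5·2 + ½·-7·2² = -24 m; v ends -19 m/s.
2–7 s: v starts -19 m/s; Δx = -19·5 + ½·7·5² = -7.5 m; v ends 16 m/s.
7–12 s: v starts 16 m/s; Δx = 16·5 + ½·8·5² = 180 m; v ends 56 m/s.
12–13 s: v starts 56 m/s; Δx = 56·1 + ½·-3·1² = 54.5 m; v ends 53 m/s.
x(13) = -10 + Σ Δx = 193 m.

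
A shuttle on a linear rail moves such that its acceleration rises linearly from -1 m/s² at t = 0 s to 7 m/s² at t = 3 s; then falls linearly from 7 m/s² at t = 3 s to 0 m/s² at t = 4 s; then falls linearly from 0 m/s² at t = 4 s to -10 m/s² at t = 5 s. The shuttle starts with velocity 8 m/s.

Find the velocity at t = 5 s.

15.5 m/s

Δv equals the area under the a-t graph; then v = v₀ + Δv.
0–3 s: ½(-1 + 7)(3) = 9 m/s
3–4 s: ½(7 + 0)(1) = 3.5 m/s
4–5 s: ½(0 + -10)(1) = -5 m/s
Δv = 7.5 m/s, so v(5) = 8 + (7.5) = 15.5 m/s.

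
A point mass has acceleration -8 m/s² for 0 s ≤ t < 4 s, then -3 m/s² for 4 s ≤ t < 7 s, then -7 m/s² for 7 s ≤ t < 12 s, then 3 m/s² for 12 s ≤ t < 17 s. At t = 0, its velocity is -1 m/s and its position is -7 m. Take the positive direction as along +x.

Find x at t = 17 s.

On each constant-a segment, Δv = aΔt and Δx = v₀Δt + ½aΔt²; chain segment to segment.
0–4 s: v starts -1 m/s; Δx = -1·4 + ½·-8·4² = -68 m; v ends -33 m/s.
4–7 s: v starts -33 m/s; Δx = -33·3 + ½·-3·3² = -112.5 m; v ends -42 m/s.
7–12 s: v starts -42 m/s; Δx = -42·5 + ½·-7·5² = -297.5 m; v ends -77 m/s.
12–17 s: v starts -77 m/s; Δx = -77·5 + ½·3·5² = -347.5 m; v ends -62 m/s.
x(17) = -7 + Σ Δx = -832.5 m.

-832.5 m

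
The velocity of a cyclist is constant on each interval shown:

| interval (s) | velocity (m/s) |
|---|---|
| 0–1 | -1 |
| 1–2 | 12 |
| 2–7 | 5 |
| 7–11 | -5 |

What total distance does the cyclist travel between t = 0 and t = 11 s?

Distance (not displacement) is the total path length: add the absolute areas under v-t.
0–1 s: |-1| × 1 = 1 m
1–2 s: |12| × 1 = 12 m
2–7 s: |5| × 5 = 25 m
7–11 s: |-5| × 4 = 20 m
Total distance = 58 m

58 m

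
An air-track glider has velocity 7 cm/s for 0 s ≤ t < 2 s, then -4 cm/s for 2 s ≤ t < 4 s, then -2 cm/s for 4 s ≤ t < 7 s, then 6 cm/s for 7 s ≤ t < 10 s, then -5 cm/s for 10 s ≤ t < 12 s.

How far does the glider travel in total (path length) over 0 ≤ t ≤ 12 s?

56 cm

Distance (not displacement) is the total path length: add the absolute areas under v-t.
0–2 s: |7| × 2 = 14 cm
2–4 s: |-4| × 2 = 8 cm
4–7 s: |-2| × 3 = 6 cm
7–10 s: |6| × 3 = 18 cm
10–12 s: |-5| × 2 = 10 cm
Total distance = 56 cm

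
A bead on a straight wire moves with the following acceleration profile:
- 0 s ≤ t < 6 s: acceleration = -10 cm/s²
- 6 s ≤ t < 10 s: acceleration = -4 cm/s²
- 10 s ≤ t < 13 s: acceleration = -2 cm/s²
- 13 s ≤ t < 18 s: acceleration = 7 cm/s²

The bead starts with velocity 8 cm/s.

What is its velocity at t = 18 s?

-39 cm/s

Δv equals the area under the a-t graph; then v = v₀ + Δv.
0–6 s: -10 × 6 = -60 cm/s
6–10 s: -4 × 4 = -16 cm/s
10–13 s: -2 × 3 = -6 cm/s
13–18 s: 7 × 5 = 35 cm/s
Δv = -47 cm/s, so v(18) = 8 + (-47) = -39 cm/s.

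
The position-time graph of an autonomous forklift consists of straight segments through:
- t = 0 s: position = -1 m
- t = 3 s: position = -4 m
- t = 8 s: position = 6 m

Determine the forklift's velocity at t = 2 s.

Velocity is the slope of the x-t graph on 0–3 s: (-4 − -1)/(3 − 0) = -1 m/s.

-1 m/s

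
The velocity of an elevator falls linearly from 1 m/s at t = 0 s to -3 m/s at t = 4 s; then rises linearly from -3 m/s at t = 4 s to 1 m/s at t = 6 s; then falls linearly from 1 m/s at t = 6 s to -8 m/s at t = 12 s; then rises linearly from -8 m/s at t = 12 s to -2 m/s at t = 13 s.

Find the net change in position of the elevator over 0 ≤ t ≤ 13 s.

Displacement is the signed area under the v-t curve.
0–4 s: ½(1 + -3)(4) = -4 m
4–6 s: ½(-3 + 1)(2) = -2 m
6–12 s: ½(1 + -8)(6) = -21 m
12–13 s: ½(-8 + -2)(1) = -5 m
Net displacement = -32 m

-32 m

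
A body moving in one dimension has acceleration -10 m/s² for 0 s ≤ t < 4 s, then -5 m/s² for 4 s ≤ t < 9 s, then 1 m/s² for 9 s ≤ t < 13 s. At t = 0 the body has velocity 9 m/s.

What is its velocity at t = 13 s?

Δv equals the area under the a-t graph; then v = v₀ + Δv.
0–4 s: -10 × 4 = -40 m/s
4–9 s: -5 × 5 = -25 m/s
9–13 s: 1 × 4 = 4 m/s
Δv = -61 m/s, so v(13) = 9 + (-61) = -52 m/s.

-52 m/s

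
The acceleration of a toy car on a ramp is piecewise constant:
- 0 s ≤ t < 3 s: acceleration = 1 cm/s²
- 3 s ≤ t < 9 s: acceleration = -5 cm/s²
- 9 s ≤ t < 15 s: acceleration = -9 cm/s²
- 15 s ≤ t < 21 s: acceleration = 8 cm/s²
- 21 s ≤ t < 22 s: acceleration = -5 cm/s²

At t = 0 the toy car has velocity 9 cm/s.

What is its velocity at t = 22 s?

Δv equals the area under the a-t graph; then v = v₀ + Δv.
0–3 s: 1 × 3 = 3 cm/s
3–9 s: -5 × 6 = -30 cm/s
9–15 s: -9 × 6 = -54 cm/s
15–21 s: 8 × 6 = 48 cm/s
21–22 s: -5 × 1 = -5 cm/s
Δv = -38 cm/s, so v(22) = 9 + (-38) = -29 cm/s.

-29 cm/s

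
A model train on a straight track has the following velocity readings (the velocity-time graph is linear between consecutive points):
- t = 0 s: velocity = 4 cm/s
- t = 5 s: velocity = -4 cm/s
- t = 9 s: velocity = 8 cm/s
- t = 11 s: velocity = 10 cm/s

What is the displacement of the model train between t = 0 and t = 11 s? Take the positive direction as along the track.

Displacement is the signed area under the v-t curve.
0–5 s: ½(4 + -4)(5) = 0 cm
5–9 s: ½(-4 + 8)(4) = 8 cm
9–11 s: ½(8 + 10)(2) = 18 cm
Net displacement = 26 cm

26 cm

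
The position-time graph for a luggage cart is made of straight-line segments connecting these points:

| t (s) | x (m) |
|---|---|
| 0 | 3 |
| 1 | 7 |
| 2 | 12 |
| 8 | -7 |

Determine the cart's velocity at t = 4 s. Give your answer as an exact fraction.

Velocity is the slope of the x-t graph on 2–8 s: (-7 − 12)/(8 − 2) = -19/6 m/s.

-19/6 m/s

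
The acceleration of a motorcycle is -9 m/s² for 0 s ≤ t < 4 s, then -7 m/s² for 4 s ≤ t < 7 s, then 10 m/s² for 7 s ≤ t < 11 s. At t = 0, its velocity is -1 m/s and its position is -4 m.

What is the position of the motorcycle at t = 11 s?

On each constant-a segment, Δv = aΔt and Δx = v₀Δt + ½aΔt²; chain segment to segment.
0–4 s: v starts -1 m/s; Δx = -1·4 + ½·-9·4² = -76 m; v ends -37 m/s.
4–7 s: v starts -37 m/s; Δx = -37·3 + ½·-7·3² = -142.5 m; v ends -58 m/s.
7–11 s: v starts -58 m/s; Δx = -58·4 + ½·10·4² = -152 m; v ends -18 m/s.
x(11) = -4 + Σ Δx = -374.5 m.

-374.5 m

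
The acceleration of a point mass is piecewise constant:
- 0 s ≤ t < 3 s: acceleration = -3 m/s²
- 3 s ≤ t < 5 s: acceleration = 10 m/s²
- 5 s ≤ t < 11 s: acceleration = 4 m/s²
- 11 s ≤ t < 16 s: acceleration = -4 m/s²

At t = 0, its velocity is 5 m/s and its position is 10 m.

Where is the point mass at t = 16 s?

341.5 m

On each constant-a segment, Δv = aΔt and Δx = v₀Δt + ½aΔt²; chain segment to segment.
0–3 s: v starts 5 m/s; Δx = 5·3 + ½·-3·3² = 1.5 m; v ends -4 m/s.
3–5 s: v starts -4 m/s; Δx = -4·2 + ½·10·2² = 12 m; v ends 16 m/s.
5–11 s: v starts 16 m/s; Δx = 16·6 + ½·4·6² = 168 m; v ends 40 m/s.
11–16 s: v starts 40 m/s; Δx = 40·5 + ½·-4·5² = 150 m; v ends 20 m/s.
x(16) = 10 + Σ Δx = 341.5 m.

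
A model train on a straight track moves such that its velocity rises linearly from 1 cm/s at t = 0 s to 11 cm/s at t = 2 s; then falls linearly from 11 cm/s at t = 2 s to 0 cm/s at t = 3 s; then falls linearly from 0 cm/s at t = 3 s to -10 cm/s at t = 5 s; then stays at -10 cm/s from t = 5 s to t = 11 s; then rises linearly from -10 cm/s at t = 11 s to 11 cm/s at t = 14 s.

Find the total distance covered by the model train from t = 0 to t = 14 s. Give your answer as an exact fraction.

723/7 cm

Distance (not displacement) is the total path length: add the absolute areas under v-t.
0–2 s: |½(1 + 11)(2)| = 12 cm
2–3 s: |½(11 + 0)(1)| = 5.5 cm
3–5 s: |½(0 + -10)(2)| = 10 cm
5–11 s: |-10| × 6 = 60 cm
11–14 s: v = 0 at t = 87/7 s; triangle areas 50/7 + 121/14 = 221/14 cm
Total distance = 723/7 cm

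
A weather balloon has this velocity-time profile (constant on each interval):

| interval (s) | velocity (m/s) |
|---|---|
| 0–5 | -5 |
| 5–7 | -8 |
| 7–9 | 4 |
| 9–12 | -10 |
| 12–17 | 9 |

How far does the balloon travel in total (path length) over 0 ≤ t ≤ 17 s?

124 m

Total distance travelled is ∫|v| dt — sum the magnitudes of each area piece.
0–5 s: |-5| × 5 = 25 m
5–7 s: |-8| × 2 = 16 m
7–9 s: |4| × 2 = 8 m
9–12 s: |-10| × 3 = 30 m
12–17 s: |9| × 5 = 45 m
Total distance = 124 m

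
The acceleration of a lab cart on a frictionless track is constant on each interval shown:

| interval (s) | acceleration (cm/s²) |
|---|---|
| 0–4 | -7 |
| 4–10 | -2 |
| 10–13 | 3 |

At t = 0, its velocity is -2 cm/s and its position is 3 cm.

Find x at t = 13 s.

On each constant-a segment, Δv = aΔt and Δx = v₀Δt + ½aΔt²; chain segment to segment.
0–4 s: v starts -2 cm/s; Δx = -2·4 + ½·-7·4² = -64 cm; v ends -30 cm/s.
4–10 s: v starts -30 cm/s; Δx = -30·6 + ½·-2·6² = -216 cm; v ends -42 cm/s.
10–13 s: v starts -42 cm/s; Δx = -42·3 + ½·3·3² = -112.5 cm; v ends -33 cm/s.
x(13) = 3 + Σ Δx = -389.5 cm.

-389.5 cm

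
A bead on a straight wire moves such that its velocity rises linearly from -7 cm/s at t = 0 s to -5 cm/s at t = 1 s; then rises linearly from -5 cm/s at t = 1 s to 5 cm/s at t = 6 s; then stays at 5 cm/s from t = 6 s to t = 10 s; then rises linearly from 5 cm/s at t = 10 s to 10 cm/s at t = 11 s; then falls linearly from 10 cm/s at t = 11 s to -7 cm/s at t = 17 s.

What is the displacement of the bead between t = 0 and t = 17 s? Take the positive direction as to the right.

Displacement is the signed area under the v-t curve.
0–1 s: ½(-7 + -5)(1) = -6 cm
1–6 s: ½(-5 + 5)(5) = 0 cm
6–10 s: 5 × 4 = 20 cm
10–11 s: ½(5 + 10)(1) = 7.5 cm
11–17 s: ½(10 + -7)(6) = 9 cm
Net displacement = 30.5 cm

30.5 cm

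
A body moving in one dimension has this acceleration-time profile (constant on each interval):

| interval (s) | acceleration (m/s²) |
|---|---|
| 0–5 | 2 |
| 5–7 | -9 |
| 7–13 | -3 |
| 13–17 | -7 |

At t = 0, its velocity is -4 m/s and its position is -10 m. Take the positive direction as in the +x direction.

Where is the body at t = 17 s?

-313 m

On each constant-a segment, Δv = aΔt and Δx = v₀Δt + ½aΔt²; chain segment to segment.
0–5 s: v starts -4 m/s; Δx = -4·5 + ½·2·5² = 5 m; v ends 6 m/s.
5–7 s: v starts 6 m/s; Δx = 6·2 + ½·-9·2² = -6 m; v ends -12 m/s.
7–13 s: v starts -12 m/s; Δx = -12·6 + ½·-3·6² = -126 m; v ends -30 m/s.
13–17 s: v starts -30 m/s; Δx = -30·4 + ½·-7·4² = -176 m; v ends -58 m/s.
x(17) = -10 + Σ Δx = -313 m.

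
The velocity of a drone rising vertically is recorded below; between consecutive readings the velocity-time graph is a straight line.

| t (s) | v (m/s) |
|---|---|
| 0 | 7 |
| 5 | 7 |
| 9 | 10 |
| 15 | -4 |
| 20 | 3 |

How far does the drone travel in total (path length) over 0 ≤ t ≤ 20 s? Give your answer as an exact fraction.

Total distance travelled is ∫|v| dt — sum the magnitudes of each area piece.
0–5 s: |7| × 5 = 35 m
5–9 s: |½(7 + 10)(4)| = 34 m
9–15 s: v = 0 at t = 93/7 s; triangle areas 150/7 + 24/7 = 174/7 m
15–20 s: v = 0 at t = 125/7 s; triangle areas 40/7 + 45/14 = 125/14 m
Total distance = 1439/14 m

1439/14 m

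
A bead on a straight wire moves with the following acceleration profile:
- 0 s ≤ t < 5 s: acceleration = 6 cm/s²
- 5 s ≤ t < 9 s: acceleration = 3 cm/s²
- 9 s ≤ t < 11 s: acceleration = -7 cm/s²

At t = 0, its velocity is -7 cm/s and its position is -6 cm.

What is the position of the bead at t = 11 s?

On each constant-a segment, Δv = aΔt and Δx = v₀Δt + ½aΔt²; chain segment to segment.
0–5 s: v starts -7 cm/s; Δx = -7·5 + ½·6·5² = 40 cm; v ends 23 cm/s.
5–9 s: v starts 23 cm/s; Δx = 23·4 + ½·3·4² = 116 cm; v ends 35 cm/s.
9–11 s: v starts 35 cm/s; Δx = 35·2 + ½·-7·2² = 56 cm; v ends 21 cm/s.
x(11) = -6 + Σ Δx = 206 cm.

206 cm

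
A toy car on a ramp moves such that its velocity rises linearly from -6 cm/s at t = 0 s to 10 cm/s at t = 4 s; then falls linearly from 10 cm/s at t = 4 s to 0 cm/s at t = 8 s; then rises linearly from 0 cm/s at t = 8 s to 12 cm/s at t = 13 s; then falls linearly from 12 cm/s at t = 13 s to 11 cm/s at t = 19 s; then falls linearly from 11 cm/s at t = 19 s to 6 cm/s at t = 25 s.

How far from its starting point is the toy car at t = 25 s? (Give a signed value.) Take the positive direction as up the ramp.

178 cm

Net displacement equals the area under the velocity-time graph (areas below the axis count negative).
0–4 s: ½(-6 + 10)(4) = 8 cm
4–8 s: ½(10 + 0)(4) = 20 cm
8–13 s: ½(0 + 12)(5) = 30 cm
13–19 s: ½(12 + 11)(6) = 69 cm
19–25 s: ½(11 + 6)(6) = 51 cm
Net displacement = 178 cm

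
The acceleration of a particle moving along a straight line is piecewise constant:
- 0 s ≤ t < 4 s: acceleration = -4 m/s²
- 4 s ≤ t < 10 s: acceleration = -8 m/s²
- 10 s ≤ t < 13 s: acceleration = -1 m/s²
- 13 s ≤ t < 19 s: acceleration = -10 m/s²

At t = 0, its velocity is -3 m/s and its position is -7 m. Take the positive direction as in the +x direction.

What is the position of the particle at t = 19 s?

On each constant-a segment, Δv = aΔt and Δx = v₀Δt + ½aΔt²; chain segment to segment.
0–4 s: v starts -3 m/s; Δx = -3·4 + ½·-4·4² = -44 m; v ends -19 m/s.
4–10 s: v starts -19 m/s; Δx = -19·6 + ½·-8·6² = -258 m; v ends -67 m/s.
10–13 s: v starts -67 m/s; Δx = -67·3 + ½·-1·3² = -205.5 m; v ends -70 m/s.
13–19 s: v starts -70 m/s; Δx = -70·6 + ½·-10·6² = -600 m; v ends -130 m/s.
x(19) = -7 + Σ Δx = -1114.5 m.

-1114.5 m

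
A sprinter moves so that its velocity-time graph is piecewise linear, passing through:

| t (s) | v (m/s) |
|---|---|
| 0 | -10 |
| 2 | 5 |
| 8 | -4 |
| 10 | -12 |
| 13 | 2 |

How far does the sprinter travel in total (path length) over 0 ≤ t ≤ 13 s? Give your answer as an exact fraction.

377/7 m

Distance (not displacement) is the total path length: add the absolute areas under v-t.
0–2 s: v = 0 at t = 4/3 s; triangle areas 20/3 + 5/3 = 25/3 m
2–8 s: v = 0 at t = 16/3 s; triangle areas 25/3 + 16/3 = 41/3 m
8–10 s: |½(-4 + -12)(2)| = 16 m
10–13 s: v = 0 at t = 88/7 s; triangle areas 108/7 + 3/7 = 111/7 m
Total distance = 377/7 m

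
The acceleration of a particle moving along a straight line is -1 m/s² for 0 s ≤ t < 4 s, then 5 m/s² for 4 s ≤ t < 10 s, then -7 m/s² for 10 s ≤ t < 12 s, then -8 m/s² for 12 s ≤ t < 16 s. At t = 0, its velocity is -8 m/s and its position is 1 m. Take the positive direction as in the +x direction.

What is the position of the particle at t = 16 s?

On each constant-a segment, Δv = aΔt and Δx = v₀Δt + ½aΔt²; chain segment to segment.
0–4 s: v starts -8 m/s; Δx = -8·4 + ½·-1·4² = -40 m; v ends -12 m/s.
4–10 s: v starts -12 m/s; Δx = -12·6 + ½·5·6² = 18 m; v ends 18 m/s.
10–12 s: v starts 18 m/s; Δx = 18·2 + ½·-7·2² = 22 m; v ends 4 m/s.
12–16 s: v starts 4 m/s; Δx = 4·4 + ½·-8·4² = -48 m; v ends -28 m/s.
x(16) = 1 + Σ Δx = -47 m.

-47 m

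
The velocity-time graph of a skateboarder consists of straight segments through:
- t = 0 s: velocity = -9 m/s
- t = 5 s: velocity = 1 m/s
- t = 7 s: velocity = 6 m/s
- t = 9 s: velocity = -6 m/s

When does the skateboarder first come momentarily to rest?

v changes sign on 0–5 s (from -9 to 1); the graph is linear there, so v = 0 at t = 0 + (9)·(5 − 0)/(1 − -9) = 4.5 s.

t = 4.5 s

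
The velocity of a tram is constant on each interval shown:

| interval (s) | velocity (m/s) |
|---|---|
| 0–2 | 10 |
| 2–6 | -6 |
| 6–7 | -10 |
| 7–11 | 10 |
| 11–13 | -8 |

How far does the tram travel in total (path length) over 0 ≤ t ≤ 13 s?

Total distance travelled is ∫|v| dt — sum the magnitudes of each area piece.
0–2 s: |10| × 2 = 20 m
2–6 s: |-6| × 4 = 24 m
6–7 s: |-10| × 1 = 10 m
7–11 s: |10| × 4 = 40 m
11–13 s: |-8| × 2 = 16 m
Total distance = 110 m

110 m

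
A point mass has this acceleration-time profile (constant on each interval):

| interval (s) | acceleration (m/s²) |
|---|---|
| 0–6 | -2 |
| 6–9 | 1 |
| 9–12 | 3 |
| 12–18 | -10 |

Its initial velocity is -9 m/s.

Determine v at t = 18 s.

Δv equals the area under the a-t graph; then v = v₀ + Δv.
0–6 s: -2 × 6 = -12 m/s
6–9 s: 1 × 3 = 3 m/s
9–12 s: 3 × 3 = 9 m/s
12–18 s: -10 × 6 = -60 m/s
Δv = -60 m/s, so v(18) = -9 + (-60) = -69 m/s.

-69 m/s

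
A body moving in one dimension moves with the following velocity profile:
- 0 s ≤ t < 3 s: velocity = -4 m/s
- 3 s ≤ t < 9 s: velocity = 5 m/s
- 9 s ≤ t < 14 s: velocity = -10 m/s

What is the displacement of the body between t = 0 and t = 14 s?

Displacement is the signed area under the v-t curve.
0–3 s: -4 × 3 = -12 m
3–9 s: 5 × 6 = 30 m
9–14 s: -10 × 5 = -50 m
Net displacement = -32 m

-32 m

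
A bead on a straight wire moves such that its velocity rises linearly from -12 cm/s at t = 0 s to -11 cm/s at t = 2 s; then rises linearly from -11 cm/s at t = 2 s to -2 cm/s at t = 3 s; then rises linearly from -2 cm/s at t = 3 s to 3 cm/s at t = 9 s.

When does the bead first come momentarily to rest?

t = 5.4 s

v changes sign on 3–9 s (from -2 to 3); the graph is linear there, so v = 0 at t = 3 + (2)·(9 − 3)/(3 − -2) = 5.4 s.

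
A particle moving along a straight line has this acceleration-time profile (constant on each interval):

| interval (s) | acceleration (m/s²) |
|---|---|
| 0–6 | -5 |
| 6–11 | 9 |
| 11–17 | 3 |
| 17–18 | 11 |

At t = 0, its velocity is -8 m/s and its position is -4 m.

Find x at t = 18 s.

-93 m

On each constant-a segment, Δv = aΔt and Δx = v₀Δt + ½aΔt²; chain segment to segment.
0–6 s: v starts -8 m/s; Δx = -8·6 + ½·-5·6² = -138 m; v ends -38 m/s.
6–11 s: v starts -38 m/s; Δx = -38·5 + ½·9·5² = -77.5 m; v ends 7 m/s.
11–17 s: v starts 7 m/s; Δx = 7·6 + ½·3·6² = 96 m; v ends 25 m/s.
17–18 s: v starts 25 m/s; Δx = 25·1 + ½·11·1² = 30.5 m; v ends 36 m/s.
x(18) = -4 + Σ Δx = -93 m.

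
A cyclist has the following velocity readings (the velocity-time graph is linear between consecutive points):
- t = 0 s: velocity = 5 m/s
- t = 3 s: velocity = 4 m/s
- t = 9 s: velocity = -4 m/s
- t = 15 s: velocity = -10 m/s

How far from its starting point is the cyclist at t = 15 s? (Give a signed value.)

Displacement is the signed area under the v-t curve.
0–3 s: ½(5 + 4)(3) = 13.5 m
3–9 s: ½(4 + -4)(6) = 0 m
9–15 s: ½(-4 + -10)(6) = -42 m
Net displacement = -28.5 m

-28.5 m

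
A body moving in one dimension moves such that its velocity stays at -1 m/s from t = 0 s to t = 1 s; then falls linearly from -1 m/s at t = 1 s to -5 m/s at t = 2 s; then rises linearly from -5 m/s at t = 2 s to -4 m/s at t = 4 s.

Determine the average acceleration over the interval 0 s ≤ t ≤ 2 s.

Average acceleration = Δv/Δt = (-5 − -1)/(2 − 0) = -2 m/s².

-2 m/s²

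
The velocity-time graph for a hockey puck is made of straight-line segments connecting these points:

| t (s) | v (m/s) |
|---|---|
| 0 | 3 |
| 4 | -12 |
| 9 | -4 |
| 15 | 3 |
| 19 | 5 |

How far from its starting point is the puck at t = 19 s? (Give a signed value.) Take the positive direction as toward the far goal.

Displacement is the signed area under the v-t curve.
0–4 s: ½(3 + -12)(4) = -18 m
4–9 s: ½(-12 + -4)(5) = -40 m
9–15 s: ½(-4 + 3)(6) = -3 m
15–19 s: ½(3 + 5)(4) = 16 m
Net displacement = -45 m

-45 m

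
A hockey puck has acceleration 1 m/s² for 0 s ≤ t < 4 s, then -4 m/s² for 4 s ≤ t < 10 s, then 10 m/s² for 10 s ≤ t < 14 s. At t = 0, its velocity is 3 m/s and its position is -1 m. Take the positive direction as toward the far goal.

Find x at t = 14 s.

1 m

On each constant-a segment, Δv = aΔt and Δx = v₀Δt + ½aΔt²; chain segment to segment.
0–4 s: v starts 3 m/s; Δx = 3·4 + ½·1·4² = 20 m; v ends 7 m/s.
4–10 s: v starts 7 m/s; Δx = 7·6 + ½·-4·6² = -30 m; v ends -17 m/s.
10–14 s: v starts -17 m/s; Δx = -17·4 + ½·10·4² = 12 m; v ends 23 m/s.
x(14) = -1 + Σ Δx = 1 m.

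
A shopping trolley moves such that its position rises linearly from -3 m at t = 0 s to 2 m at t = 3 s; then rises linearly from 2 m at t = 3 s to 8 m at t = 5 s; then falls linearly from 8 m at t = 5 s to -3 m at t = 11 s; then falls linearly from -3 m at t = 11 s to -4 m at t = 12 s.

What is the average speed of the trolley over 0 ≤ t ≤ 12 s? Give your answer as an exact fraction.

23/12 m/s

Average speed = (total path length)/(elapsed time); on a piecewise-linear x-t graph the path length is Σ|Δx|.
0–3 s: |Δx| = |2 − -3| = 5 m
3–5 s: |Δx| = |8 − 2| = 6 m
5–11 s: |Δx| = |-3 − 8| = 11 m
11–12 s: |Δx| = |-4 − -3| = 1 m
Total path = 23 m; average speed = 23/12 = 23/12 m/s.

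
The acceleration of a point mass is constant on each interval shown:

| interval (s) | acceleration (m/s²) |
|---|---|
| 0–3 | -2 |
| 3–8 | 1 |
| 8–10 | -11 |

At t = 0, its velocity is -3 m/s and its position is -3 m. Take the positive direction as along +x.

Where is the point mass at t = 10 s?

On each constant-a segment, Δv = aΔt and Δx = v₀Δt + ½aΔt²; chain segment to segment.
0–3 s: v starts -3 m/s; Δx = -3·3 + ½·-2·3² = -18 m; v ends -9 m/s.
3–8 s: v starts -9 m/s; Δx = -9·5 + ½·1·5² = -32.5 m; v ends -4 m/s.
8–10 s: v starts -4 m/s; Δx = -4·2 + ½·-11·2² = -30 m; v ends -26 m/s.
x(10) = -3 + Σ Δx = -83.5 m.

-83.5 m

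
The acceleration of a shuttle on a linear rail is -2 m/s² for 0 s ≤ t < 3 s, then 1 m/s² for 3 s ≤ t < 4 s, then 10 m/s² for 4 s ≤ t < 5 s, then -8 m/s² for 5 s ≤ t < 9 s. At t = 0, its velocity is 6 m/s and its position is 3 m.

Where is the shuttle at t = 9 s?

-1.5 m

On each constant-a segment, Δv = aΔt and Δx = v₀Δt + ½aΔt²; chain segment to segment.
0–3 s: v starts 6 m/s; Δx = 6·3 + ½·-2·3² = 9 m; v ends 0 m/s.
3–4 s: v starts 0 m/s; Δx = 0·1 + ½·1·1² = 0.5 m; v ends 1 m/s.
4–5 s: v starts 1 m/s; Δx = 1·1 + ½·10·1² = 6 m; v ends 11 m/s.
5–9 s: v starts 11 m/s; Δx = 11·4 + ½·-8·4² = -20 m; v ends -21 m/s.
x(9) = 3 + Σ Δx = -1.5 m.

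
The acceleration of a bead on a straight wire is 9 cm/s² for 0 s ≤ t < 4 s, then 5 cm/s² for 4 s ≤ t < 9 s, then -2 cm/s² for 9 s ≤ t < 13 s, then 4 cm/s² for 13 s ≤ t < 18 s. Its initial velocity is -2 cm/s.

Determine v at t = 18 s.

71 cm/s

Δv equals the area under the a-t graph; then v = v₀ + Δv.
0–4 s: 9 × 4 = 36 cm/s
4–9 s: 5 × 5 = 25 cm/s
9–13 s: -2 × 4 = -8 cm/s
13–18 s: 4 × 5 = 20 cm/s
Δv = 73 cm/s, so v(18) = -2 + (73) = 71 cm/s.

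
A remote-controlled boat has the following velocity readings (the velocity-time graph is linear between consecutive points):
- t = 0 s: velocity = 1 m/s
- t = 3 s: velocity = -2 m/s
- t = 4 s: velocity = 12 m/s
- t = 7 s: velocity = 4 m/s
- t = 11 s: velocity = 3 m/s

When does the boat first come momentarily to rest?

v changes sign on 0–3 s (from 1 to -2); the graph is linear there, so v = 0 at t = 0 + (-1)·(3 − 0)/(-2 − 1) = 1 s.

t = 1 s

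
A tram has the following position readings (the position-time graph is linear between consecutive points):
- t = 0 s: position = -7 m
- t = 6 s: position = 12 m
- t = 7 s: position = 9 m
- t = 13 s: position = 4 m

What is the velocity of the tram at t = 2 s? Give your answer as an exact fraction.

Velocity is the slope of the x-t graph on 0–6 s: (12 − -7)/(6 − 0) = 19/6 m/s.

19/6 m/s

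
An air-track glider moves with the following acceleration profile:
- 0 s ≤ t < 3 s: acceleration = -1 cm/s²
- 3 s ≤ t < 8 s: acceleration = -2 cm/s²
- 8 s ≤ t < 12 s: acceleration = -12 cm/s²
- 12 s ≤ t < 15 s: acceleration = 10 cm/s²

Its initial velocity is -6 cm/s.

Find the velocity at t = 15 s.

Δv equals the area under the a-t graph; then v = v₀ + Δv.
0–3 s: -1 × 3 = -3 cm/s
3–8 s: -2 × 5 = -10 cm/s
8–12 s: -12 × 4 = -48 cm/s
12–15 s: 10 × 3 = 30 cm/s
Δv = -31 cm/s, so v(15) = -6 + (-31) = -37 cm/s.

-37 cm/s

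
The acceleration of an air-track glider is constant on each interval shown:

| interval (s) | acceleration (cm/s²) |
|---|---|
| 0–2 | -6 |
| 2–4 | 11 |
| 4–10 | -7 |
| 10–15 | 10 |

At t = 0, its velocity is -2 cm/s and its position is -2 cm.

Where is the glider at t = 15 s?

On each constant-a segment, Δv = aΔt and Δx = v₀Δt + ½aΔt²; chain segment to segment.
0–2 s: v starts -2 cm/s; Δx = -2·2 + ½·-6·2² = -16 cm; v ends -14 cm/s.
2–4 s: v starts -14 cm/s; Δx = -14·2 + ½·11·2² = -6 cm; v ends 8 cm/s.
4–10 s: v starts 8 cm/s; Δx = 8·6 + ½·-7·6² = -78 cm; v ends -34 cm/s.
10–15 s: v starts -34 cm/s; Δx = -34·5 + ½·10·5² = -45 cm; v ends 16 cm/s.
x(15) = -2 + Σ Δx = -147 cm.

-147 cm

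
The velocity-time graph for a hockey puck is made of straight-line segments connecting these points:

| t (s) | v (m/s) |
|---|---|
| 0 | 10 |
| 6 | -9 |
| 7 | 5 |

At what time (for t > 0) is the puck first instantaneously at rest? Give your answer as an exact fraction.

t = 60/19 s

v changes sign on 0–6 s (from 10 to -9); the graph is linear there, so v = 0 at t = 0 + (-10)·(6 − 0)/(-9 − 10) = 60/19 s.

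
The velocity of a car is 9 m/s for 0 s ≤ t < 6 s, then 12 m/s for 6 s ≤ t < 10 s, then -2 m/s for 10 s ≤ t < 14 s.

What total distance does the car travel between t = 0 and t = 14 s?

Total distance travelled is ∫|v| dt — sum the magnitudes of each area piece.
0–6 s: |9| × 6 = 54 m
6–10 s: |12| × 4 = 48 m
10–14 s: |-2| × 4 = 8 m
Total distance = 110 m

110 m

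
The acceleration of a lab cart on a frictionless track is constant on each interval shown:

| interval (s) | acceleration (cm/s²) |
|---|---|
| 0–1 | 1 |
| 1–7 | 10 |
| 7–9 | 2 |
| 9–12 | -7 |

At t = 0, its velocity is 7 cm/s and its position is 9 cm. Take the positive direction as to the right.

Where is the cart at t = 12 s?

569 cm

On each constant-a segment, Δv = aΔt and Δx = v₀Δt + ½aΔt²; chain segment to segment.
0–1 s: v starts 7 cm/s; Δx = 7·1 + ½·1·1² = 7.5 cm; v ends 8 cm/s.
1–7 s: v starts 8 cm/s; Δx = 8·6 + ½·10·6² = 228 cm; v ends 68 cm/s.
7–9 s: v starts 68 cm/s; Δx = 68·2 + ½·2·2² = 140 cm; v ends 72 cm/s.
9–12 s: v starts 72 cm/s; Δx = 72·3 + ½·-7·3² = 184.5 cm; v ends 51 cm/s.
x(12) = 9 + Σ Δx = 569 cm.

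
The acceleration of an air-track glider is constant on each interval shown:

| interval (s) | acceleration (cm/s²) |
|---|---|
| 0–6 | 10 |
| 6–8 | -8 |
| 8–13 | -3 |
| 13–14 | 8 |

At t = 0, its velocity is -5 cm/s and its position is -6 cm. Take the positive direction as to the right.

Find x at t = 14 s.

On each constant-a segment, Δv = aΔt and Δx = v₀Δt + ½aΔt²; chain segment to segment.
0–6 s: v starts -5 cm/s; Δx = -5·6 + ½·10·6² = 150 cm; v ends 55 cm/s.
6–8 s: v starts 55 cm/s; Δx = 55·2 + ½·-8·2² = 94 cm; v ends 39 cm/s.
8–13 s: v starts 39 cm/s; Δx = 39·5 + ½·-3·5² = 157.5 cm; v ends 24 cm/s.
13–14 s: v starts 24 cm/s; Δx = 24·1 + ½·8·1² = 28 cm; v ends 32 cm/s.
x(14) = -6 + Σ Δx = 423.5 cm.

423.5 cm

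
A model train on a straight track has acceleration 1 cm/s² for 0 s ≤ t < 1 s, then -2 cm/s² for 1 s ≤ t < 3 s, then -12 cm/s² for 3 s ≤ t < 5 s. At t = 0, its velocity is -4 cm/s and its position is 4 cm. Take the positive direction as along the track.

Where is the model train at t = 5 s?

On each constant-a segment, Δv = aΔt and Δx = v₀Δt + ½aΔt²; chain segment to segment.
0–1 s: v starts -4 cm/s; Δx = -4·1 + ½·1·1² = -3.5 cm; v ends -3 cm/s.
1–3 s: v starts -3 cm/s; Δx = -3·2 + ½·-2·2² = -10 cm; v ends -7 cm/s.
3–5 s: v starts -7 cm/s; Δx = -7·2 + ½·-12·2² = -38 cm; v ends -31 cm/s.
x(5) = 4 + Σ Δx = -47.5 cm.

-47.5 cm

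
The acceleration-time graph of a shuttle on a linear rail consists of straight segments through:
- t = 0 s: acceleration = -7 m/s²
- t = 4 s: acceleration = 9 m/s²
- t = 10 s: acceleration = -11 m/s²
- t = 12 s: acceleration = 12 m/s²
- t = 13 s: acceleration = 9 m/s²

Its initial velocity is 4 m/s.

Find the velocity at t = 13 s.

Δv equals the area under the a-t graph; then v = v₀ + Δv.
0–4 s: ½(-7 + 9)(4) = 4 m/s
4–10 s: ½(9 + -11)(6) = -6 m/s
10–12 s: ½(-11 + 12)(2) = 1 m/s
12–13 s: ½(12 + 9)(1) = 10.5 m/s
Δv = 9.5 m/s, so v(13) = 4 + (9.5) = 13.5 m/s.

13.5 m/s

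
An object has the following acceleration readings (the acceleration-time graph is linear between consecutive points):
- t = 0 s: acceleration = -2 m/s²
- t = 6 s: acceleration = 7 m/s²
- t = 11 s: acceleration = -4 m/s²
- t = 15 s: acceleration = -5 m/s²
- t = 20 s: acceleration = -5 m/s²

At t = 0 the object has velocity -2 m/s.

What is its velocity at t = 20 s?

Δv equals the area under the a-t graph; then v = v₀ + Δv.
0–6 s: ½(-2 + 7)(6) = 15 m/s
6–11 s: ½(7 + -4)(5) = 7.5 m/s
11–15 s: ½(-4 + -5)(4) = -18 m/s
15–20 s: -5 × 5 = -25 m/s
Δv = -20.5 m/s, so v(20) = -2 + (-20.5) = -22.5 m/s.

-22.5 m/s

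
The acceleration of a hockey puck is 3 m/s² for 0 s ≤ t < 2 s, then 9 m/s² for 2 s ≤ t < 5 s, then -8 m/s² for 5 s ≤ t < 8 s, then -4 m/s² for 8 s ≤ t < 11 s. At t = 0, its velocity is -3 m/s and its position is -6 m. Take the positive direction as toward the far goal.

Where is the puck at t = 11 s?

On each constant-a segment, Δv = aΔt and Δx = v₀Δt + ½aΔt²; chain segment to segment.
0–2 s: v starts -3 m/s; Δx = -3·2 + ½·3·2² = 0 m; v ends 3 m/s.
2–5 s: v starts 3 m/s; Δx = 3·3 + ½·9·3² = 49.5 m; v ends 30 m/s.
5–8 s: v starts 30 m/s; Δx = 30·3 + ½·-8·3² = 54 m; v ends 6 m/s.
8–11 s: v starts 6 m/s; Δx = 6·3 + ½·-4·3² = 0 m; v ends -6 m/s.
x(11) = -6 + Σ Δx = 97.5 m.

97.5 m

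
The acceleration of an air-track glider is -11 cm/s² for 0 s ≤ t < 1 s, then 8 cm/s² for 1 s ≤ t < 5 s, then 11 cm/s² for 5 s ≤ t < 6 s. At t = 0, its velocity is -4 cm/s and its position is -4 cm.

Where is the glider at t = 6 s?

On each constant-a segment, Δv = aΔt and Δx = v₀Δt + ½aΔt²; chain segment to segment.
0–1 s: v starts -4 cm/s; Δx = -4·1 + ½·-11·1² = -9.5 cm; v ends -15 cm/s.
1–5 s: v starts -15 cm/s; Δx = -15·4 + ½·8·4² = 4 cm; v ends 17 cm/s.
5–6 s: v starts 17 cm/s; Δx = 17·1 + ½·11·1² = 22.5 cm; v ends 28 cm/s.
x(6) = -4 + Σ Δx = 13 cm.

13 cm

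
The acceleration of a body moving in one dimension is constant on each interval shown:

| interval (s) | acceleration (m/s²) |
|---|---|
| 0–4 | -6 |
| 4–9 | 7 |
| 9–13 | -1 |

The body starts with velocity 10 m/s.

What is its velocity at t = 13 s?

Δv equals the area under the a-t graph; then v = v₀ + Δv.
0–4 s: -6 × 4 = -24 m/s
4–9 s: 7 × 5 = 35 m/s
9–13 s: -1 × 4 = -4 m/s
Δv = 7 m/s, so v(13) = 10 + (7) = 17 m/s.

17 m/s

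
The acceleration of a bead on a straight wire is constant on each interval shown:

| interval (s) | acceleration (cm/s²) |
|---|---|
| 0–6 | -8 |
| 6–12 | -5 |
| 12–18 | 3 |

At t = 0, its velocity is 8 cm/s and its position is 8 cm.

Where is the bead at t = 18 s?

On each constant-a segment, Δv = aΔt and Δx = v₀Δt + ½aΔt²; chain segment to segment.
0–6 s: v starts 8 cm/s; Δx = 8·6 + ½·-8·6² = -96 cm; v ends -40 cm/s.
6–12 s: v starts -40 cm/s; Δx = -40·6 + ½·-5·6² = -330 cm; v ends -70 cm/s.
12–18 s: v starts -70 cm/s; Δx = -70·6 + ½·3·6² = -366 cm; v ends -52 cm/s.
x(18) = 8 + Σ Δx = -784 cm.

-784 cm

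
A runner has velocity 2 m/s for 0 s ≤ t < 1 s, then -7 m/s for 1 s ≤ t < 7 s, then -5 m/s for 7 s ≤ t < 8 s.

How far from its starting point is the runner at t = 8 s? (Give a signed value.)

Displacement is the signed area under the v-t curve.
0–1 s: 2 × 1 = 2 m
1–7 s: -7 × 6 = -42 m
7–8 s: -5 × 1 = -5 m
Net displacement = -45 m

-45 m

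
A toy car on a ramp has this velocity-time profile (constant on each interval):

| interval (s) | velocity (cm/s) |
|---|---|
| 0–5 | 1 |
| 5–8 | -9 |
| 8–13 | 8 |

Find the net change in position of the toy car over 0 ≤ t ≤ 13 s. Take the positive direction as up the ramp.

18 cm

Displacement is the signed area under the v-t curve.
0–5 s: 1 × 5 = 5 cm
5–8 s: -9 × 3 = -27 cm
8–13 s: 8 × 5 = 40 cm
Net displacement = 18 cm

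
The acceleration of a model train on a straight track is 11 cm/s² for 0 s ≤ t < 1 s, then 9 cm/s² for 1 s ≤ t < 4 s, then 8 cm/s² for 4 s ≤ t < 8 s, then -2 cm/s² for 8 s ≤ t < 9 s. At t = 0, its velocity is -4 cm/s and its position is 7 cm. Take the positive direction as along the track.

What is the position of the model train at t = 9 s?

On each constant-a segment, Δv = aΔt and Δx = v₀Δt + ½aΔt²; chain segment to segment.
0–1 s: v starts -4 cm/s; Δx = -4·1 + ½·11·1² = 1.5 cm; v ends 7 cm/s.
1–4 s: v starts 7 cm/s; Δx = 7·3 + ½·9·3² = 61.5 cm; v ends 34 cm/s.
4–8 s: v starts 34 cm/s; Δx = 34·4 + ½·8·4² = 200 cm; v ends 66 cm/s.
8–9 s: v starts 66 cm/s; Δx = 66·1 + ½·-2·1² = 65 cm; v ends 64 cm/s.
x(9) = 7 + Σ Δx = 335 cm.

335 cm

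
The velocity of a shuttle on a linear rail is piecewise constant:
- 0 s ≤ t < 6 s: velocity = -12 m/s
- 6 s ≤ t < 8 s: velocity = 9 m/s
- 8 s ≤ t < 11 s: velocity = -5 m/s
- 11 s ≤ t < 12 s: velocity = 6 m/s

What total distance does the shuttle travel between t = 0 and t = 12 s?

Distance (not displacement) is the total path length: add the absolute areas under v-t.
0–6 s: |-12| × 6 = 72 m
6–8 s: |9| × 2 = 18 m
8–11 s: |-5| × 3 = 15 m
11–12 s: |6| × 1 = 6 m
Total distance = 111 m

111 m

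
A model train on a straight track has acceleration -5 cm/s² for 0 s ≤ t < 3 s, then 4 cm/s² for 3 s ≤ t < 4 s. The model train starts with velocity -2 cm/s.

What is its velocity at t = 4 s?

-13 cm/s

Δv equals the area under the a-t graph; then v = v₀ + Δv.
0–3 s: -5 × 3 = -15 cm/s
3–4 s: 4 × 1 = 4 cm/s
Δv = -11 cm/s, so v(4) = -2 + (-11) = -13 cm/s.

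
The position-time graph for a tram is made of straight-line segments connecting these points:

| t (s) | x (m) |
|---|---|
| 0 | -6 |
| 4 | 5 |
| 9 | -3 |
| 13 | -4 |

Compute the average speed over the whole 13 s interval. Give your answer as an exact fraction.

Average speed = (total path length)/(elapsed time); on a piecewise-linear x-t graph the path length is Σ|Δx|.
0–4 s: |Δx| = |5 − -6| = 11 m
4–9 s: |Δx| = |-3 − 5| = 8 m
9–13 s: |Δx| = |-4 − -3| = 1 m
Total path = 20 m; average speed = 20/13 = 20/13 m/s.

20/13 m/s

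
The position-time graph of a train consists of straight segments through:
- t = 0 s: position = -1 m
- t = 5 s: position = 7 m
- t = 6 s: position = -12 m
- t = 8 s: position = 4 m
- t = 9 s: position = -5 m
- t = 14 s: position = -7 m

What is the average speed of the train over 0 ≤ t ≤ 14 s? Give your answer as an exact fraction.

Average speed = (total path length)/(elapsed time); on a piecewise-linear x-t graph the path length is Σ|Δx|.
0–5 s: |Δx| = |7 − -1| = 8 m
5–6 s: |Δx| = |-12 − 7| = 19 m
6–8 s: |Δx| = |4 − -12| = 16 m
8–9 s: |Δx| = |-5 − 4| = 9 m
9–14 s: |Δx| = |-7 − -5| = 2 m
Total path = 54 m; average speed = 54/14 = 27/7 m/s.

27/7 m/s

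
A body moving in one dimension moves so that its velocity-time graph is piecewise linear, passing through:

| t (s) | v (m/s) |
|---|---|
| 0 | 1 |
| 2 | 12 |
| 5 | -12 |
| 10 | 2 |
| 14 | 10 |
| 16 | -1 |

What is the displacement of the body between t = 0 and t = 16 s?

Net displacement equals the area under the velocity-time graph (areas below the axis count negative).
0–2 s: ½(1 + 12)(2) = 13 m
2–5 s: ½(12 + -12)(3) = 0 m
5–10 s: ½(-12 + 2)(5) = -25 m
10–14 s: ½(2 + 10)(4) = 24 m
14–16 s: ½(10 + -1)(2) = 9 m
Net displacement = 21 m

21 m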